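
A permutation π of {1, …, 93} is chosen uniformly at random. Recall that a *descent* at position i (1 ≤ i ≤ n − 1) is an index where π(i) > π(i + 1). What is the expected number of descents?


Write X = Σ X_I over i = 1, …, 92, with X_I the indicator of one descent.
There are 92 indicators.
For each fixed i, the pair (π(i), π(i+1)) is a uniformly random ordered pair of distinct values from {1, …, 93}; by symmetry P[π(i) > π(i+1)] = 1/2.
By linearity: E[X] = 92 · (1/2) = (93 − 1) · (1/2) = 46 ≈ 46.0000.

E[X] = 46 = 46.0000.


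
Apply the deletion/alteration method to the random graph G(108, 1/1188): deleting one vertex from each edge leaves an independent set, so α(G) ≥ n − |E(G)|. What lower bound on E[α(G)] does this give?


E[|E(G)|] = C(108, 2)·p = 5778 · (1/1188) = 107/22.
E[α(G)] ≥ n − E[|E(G)|] = 108 − 107/22 = 2269/22.
Numerically: ≈ 103.1364.
(This is only a lower bound; the true E[α(G)] may be larger.)

E[α(G)] ≥ 2269/22 ≈ 103.1364.


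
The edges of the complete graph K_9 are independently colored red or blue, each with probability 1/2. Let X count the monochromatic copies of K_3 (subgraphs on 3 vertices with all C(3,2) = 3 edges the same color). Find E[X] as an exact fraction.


Let X = Σ_S X_S over the C(9, 3) = 84 subsets S of size 3, where X_S = 1 if the K_3 on S is monochromatic.
For a fixed S, the K_3 on S has C(3, 2) = 3 edges. P[all 3 edges red] = (1/2)^3, and likewise for blue, so P[monochromatic] = 2·(1/2)^3 = 2^{1 − 3} = 1/4.
Summing: E[X] = C(9, 3) · 2^{1 − 3} = 84 · 1/4 = 21.
Numerically: E[X] ≈ 21.000.

E[X] = C(9,3)·2^(1−C(3,2)) = 21 ≈ 21.000.


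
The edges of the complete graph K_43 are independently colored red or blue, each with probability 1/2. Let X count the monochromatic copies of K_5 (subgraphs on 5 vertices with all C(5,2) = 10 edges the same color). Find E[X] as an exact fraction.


Let X = Σ_S X_S over the C(43, 5) = 962598 subsets S of size 5, where X_S = 1 if the K_5 on S is monochromatic.
For a fixed S, the K_5 on S has C(5, 2) = 10 edges. P[all 10 edges red] = (1/2)^10, and likewise for blue, so P[monochromatic] = 2·(1/2)^10 = 2^{1 − 10} = 1/512.
Summing: E[X] = C(43, 5) · 2^{1 − 10} = 962598 · 1/512 = 481299/256.
Numerically: E[X] ≈ 1880.074219.

E[X] = C(43,5)·2^(1−C(5,2)) = 481299/256 ≈ 1880.074219.


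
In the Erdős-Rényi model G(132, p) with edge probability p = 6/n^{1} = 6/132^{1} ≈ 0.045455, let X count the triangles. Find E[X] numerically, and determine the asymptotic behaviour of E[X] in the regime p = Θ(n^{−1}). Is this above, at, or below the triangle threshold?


Number of potential triangles: C(132, 3) = 374660.
Each occurs with probability p³ ≈ (0.045455)³ ≈ 9.3914350e-05.
By linearity: E[X] = C(132, 3)·p³ ≈ 374660 · 9.3914350e-05 ≈ 35.18595.
Here α = 1, so p = 6/n is exactly at the triangle threshold p ~ 1/n. Asymptotically E[X] → c³/6 = 6³/6 = 36 ≈ 36.00000, a bounded constant. In this regime the triangle count is asymptotically Poisson(c³/6).

E[X] ≈ 35.18595; in regime p = Θ(1/n^{1}) E[X] stays bounded (at the triangle threshold p ~ 1/n).


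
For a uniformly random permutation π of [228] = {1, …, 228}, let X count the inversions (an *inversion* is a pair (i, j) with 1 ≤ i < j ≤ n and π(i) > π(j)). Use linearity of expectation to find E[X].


Write X = Σ X_I over the C(228, 2) = 25878 pairs i < j, with X_I the indicator of one inversion.
There are 25878 indicators.
For each fixed pair i < j, the values π(i) and π(j) are two distinct elements of {1, …, 228} in uniformly random order; by symmetry P[π(i) > π(j)] = 1/2.
By linearity: E[X] = 25878 · (1/2) = C(228, 2) · (1/2) = 25878/2 = 12939 ≈ 12939.000000.

E[X] = 12939 = 12939.000000.


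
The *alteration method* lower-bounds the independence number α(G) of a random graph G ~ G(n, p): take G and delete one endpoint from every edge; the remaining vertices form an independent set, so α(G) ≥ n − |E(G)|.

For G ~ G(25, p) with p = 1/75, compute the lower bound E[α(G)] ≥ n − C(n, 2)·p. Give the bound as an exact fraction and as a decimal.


E[|E(G)|] = C(25, 2)·p = 300 · (1/75) = 4.
E[α(G)] ≥ n − E[|E(G)|] = 25 − 4 = 21.
Numerically: ≈ 21.0000.
(This is only a lower bound; the true E[α(G)] may be larger.)

E[α(G)] ≥ 21 ≈ 21.0000.


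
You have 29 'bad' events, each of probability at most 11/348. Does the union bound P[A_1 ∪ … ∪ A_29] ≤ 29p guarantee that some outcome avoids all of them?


Union bound: P[∪_{i=1}^{29} A_i] ≤ Σ_i P[A_i] ≤ 29·p = 29·(11/348) = 11/12.
Numerically: 11/12 ≈ 0.917.
Is 11/12 < 1? YES.
Since P[∪ A_i] ≤ 11/12 < 1, the complement has P[∩ A_i^c] ≥ 1 − 11/12 = 1/12 > 0, so some outcome avoids every A_i.

29·p = 11/12 ≈ 0.917; existence CERTIFIED by the union bound.


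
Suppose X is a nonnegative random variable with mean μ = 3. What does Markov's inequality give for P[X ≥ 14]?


μ = E[X] = 3, a = 14.
Markov: P[X ≥ 14] ≤ μ/a = (3)/14 = 3/14.
Numerically: ≈ 0.2143.
(Since a = 14 > μ = 3.0000, the bound 3/14 is < 1 and informative.)

P[X ≥ 14] ≤ 3/14 ≈ 0.2143.


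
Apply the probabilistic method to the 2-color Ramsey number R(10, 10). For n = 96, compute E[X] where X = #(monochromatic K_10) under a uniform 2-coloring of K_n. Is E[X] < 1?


E[X] = C(96, 10) · 2^{1 − 45} = 11279926456656 · 2^{−44} = 11279926456656/17592186044416.
As a reduced fraction: E[X] = 704995403541/1099511627776 ≈ 0.641190.
Is E[X] < 1? YES.
Since E[X] < 1, there exists a 2-coloring of K_{96} with no monochromatic K_10; hence R(10, 10) > 96.

E[X] = 704995403541/1099511627776 ≈ 0.641190; E[X] < 1, so R(10, 10) > 96.


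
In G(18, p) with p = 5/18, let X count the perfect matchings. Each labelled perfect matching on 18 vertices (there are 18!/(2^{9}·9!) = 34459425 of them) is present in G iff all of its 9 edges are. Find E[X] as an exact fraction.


K_18 has 18!/(2^{9}·9!) = 34459425 labelled perfect matchings.
For each such perfect matching H, let X_H = 1 if all 9 edges of H are present in G. Then P[X_H = 1] = p^{9} = (5/18)^{9} = 1953125/198359290368.
Summing the indicators: E[X] = Σ_H E[X_H] = 34459425 · p^{9} = 34459425 · 1953125/198359290368 = 830908203125/2448880128.
Numerically: E[X] ≈ 339.301.

E[X] = 34459425 · (5/18)^{9} = 830908203125/2448880128 ≈ 339.301.


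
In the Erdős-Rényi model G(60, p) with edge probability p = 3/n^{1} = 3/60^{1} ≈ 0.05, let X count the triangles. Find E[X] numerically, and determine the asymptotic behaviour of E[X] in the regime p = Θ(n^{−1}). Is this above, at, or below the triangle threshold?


Number of potential triangles: C(60, 3) = 34220.
Each occurs with probability p³ ≈ (0.05)³ ≈ 1.2500000e-04.
By linearity: E[X] = C(60, 3)·p³ ≈ 34220 · 1.2500000e-04 ≈ 4.27750.
Here α = 1, so p = 3/n is exactly at the triangle threshold p ~ 1/n. Asymptotically E[X] → c³/6 = 3³/6 = 9/2 ≈ 4.50000, a bounded constant. In this regime the triangle count is asymptotically Poisson(c³/6).

E[X] ≈ 4.27750; in regime p = Θ(1/n^{1}) E[X] stays bounded (at the triangle threshold p ~ 1/n).


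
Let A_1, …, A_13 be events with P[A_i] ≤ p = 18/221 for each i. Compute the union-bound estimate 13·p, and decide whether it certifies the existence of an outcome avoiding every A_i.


Union bound: P[∪_{i=1}^{13} A_i] ≤ Σ_i P[A_i] ≤ 13·p = 13·(18/221) = 18/17.
Numerically: 18/17 ≈ 1.059.
Is 18/17 < 1? NO.
Since the bound 18/17 is ≥ 1, the union bound is uninformative here; it does NOT by itself certify existence.

13·p = 18/17 ≈ 1.059; existence NOT certified by the union bound.


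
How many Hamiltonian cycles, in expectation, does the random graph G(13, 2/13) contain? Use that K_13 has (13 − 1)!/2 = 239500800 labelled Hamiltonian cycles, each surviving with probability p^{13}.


K_13 has (13 − 1)!/2 = 239500800 labelled Hamiltonian cycles.
For each such Hamiltonian cycle H, let X_H = 1 if all 13 edges of H are present in G. Then P[X_H = 1] = p^{13} = (2/13)^{13} = 8192/302875106592253.
By linearity of expectation: E[X] = Σ_H E[X_H] = 239500800 · p^{13} = 239500800 · 8192/302875106592253 = 1961990553600/302875106592253.
Numerically: E[X] ≈ 0.0064779.

E[X] = 239500800 · (2/13)^{13} = 1961990553600/302875106592253 ≈ 0.0064779.


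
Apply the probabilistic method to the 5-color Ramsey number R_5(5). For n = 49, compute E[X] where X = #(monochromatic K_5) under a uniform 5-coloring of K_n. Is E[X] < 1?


E[X] = C(49, 5) · 5^{1 − 10} = 1906884 · 5^{−9} = 1906884/1953125.
As a reduced fraction: E[X] = 1906884/1953125 ≈ 0.9763.
Is E[X] < 1? YES.
Since E[X] < 1, there exists a 5-coloring of K_{49} with no monochromatic K_5; hence R_5(5) > 49.

E[X] = 1906884/1953125 ≈ 0.9763; E[X] < 1, so R_5(5) > 49.


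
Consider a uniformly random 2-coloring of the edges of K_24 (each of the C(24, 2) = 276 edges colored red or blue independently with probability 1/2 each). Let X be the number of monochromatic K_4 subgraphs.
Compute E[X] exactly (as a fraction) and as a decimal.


Let X = Σ_S X_S over the C(24, 4) = 10626 subsets S of size 4, where X_S = 1 if the K_4 on S is monochromatic.
For a fixed S, the K_4 on S has C(4, 2) = 6 edges. P[all 6 edges red] = (1/2)^6, and likewise for blue, so P[monochromatic] = 2·(1/2)^6 = 2^{1 − 6} = 1/32.
By linearity: E[X] = C(24, 4) · 2^{1 − 6} = 10626 · 1/32 = 5313/16.
Numerically: E[X] ≈ 332.0625.

E[X] = C(24,4)·2^(1−C(4,2)) = 5313/16 ≈ 332.0625.


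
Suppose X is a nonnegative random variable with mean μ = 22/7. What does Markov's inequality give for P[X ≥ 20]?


μ = E[X] = 22/7, a = 20.
Markov: P[X ≥ 20] ≤ μ/a = (22/7)/20 = 11/70.
Numerically: ≈ 0.15714.
(Since a = 20 > μ = 3.14286, the bound 11/70 is < 1 and informative.)

P[X ≥ 20] ≤ 11/70 ≈ 0.15714.


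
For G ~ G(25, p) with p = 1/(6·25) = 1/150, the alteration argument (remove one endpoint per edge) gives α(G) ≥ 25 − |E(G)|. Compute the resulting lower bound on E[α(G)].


E[|E(G)|] = C(25, 2)·p = 300 · (1/150) = 2.
E[α(G)] ≥ n − E[|E(G)|] = 25 − 2 = 23.
Numerically: ≈ 23.00000.
(This is only a lower bound; the true E[α(G)] may be larger.)

E[α(G)] ≥ 23 ≈ 23.00000.


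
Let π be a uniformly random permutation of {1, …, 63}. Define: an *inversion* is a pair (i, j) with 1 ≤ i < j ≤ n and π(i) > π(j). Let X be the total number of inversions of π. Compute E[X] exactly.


Write X = Σ X_I over the C(63, 2) = 1953 pairs i < j, with X_I the indicator of one inversion.
There are 1953 indicators.
For each fixed pair i < j, the values π(i) and π(j) are two distinct elements of {1, …, 63} in uniformly random order; by symmetry P[π(i) > π(j)] = 1/2.
By linearity: E[X] = 1953 · (1/2) = C(63, 2) · (1/2) = 1953/2 = 1953/2 ≈ 976.500000.

E[X] = 1953/2 = 976.500000.


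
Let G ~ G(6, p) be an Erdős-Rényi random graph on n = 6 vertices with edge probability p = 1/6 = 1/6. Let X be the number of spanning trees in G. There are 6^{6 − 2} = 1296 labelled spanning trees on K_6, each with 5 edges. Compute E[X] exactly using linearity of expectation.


K_6 has 6^{6 − 2} = 1296 labelled spanning trees.
For each such spanning tree H, let X_H = 1 if all 5 edges of H are present in G. Then P[X_H = 1] = p^{5} = (1/6)^{5} = 1/7776.
By linearity of expectation: E[X] = Σ_H E[X_H] = 1296 · p^{5} = 1296 · 1/7776 = 1/6.
Numerically: E[X] ≈ 0.167.

E[X] = 1296 · (1/6)^{5} = 1/6 ≈ 0.167.


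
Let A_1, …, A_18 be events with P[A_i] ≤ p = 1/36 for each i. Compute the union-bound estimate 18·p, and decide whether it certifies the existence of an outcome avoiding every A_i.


Union bound: P[∪_{i=1}^{18} A_i] ≤ Σ_i P[A_i] ≤ 18·p = 18·(1/36) = 1/2.
Numerically: 1/2 ≈ 0.5000000.
Is 1/2 < 1? YES.
Since P[∪ A_i] ≤ 1/2 < 1, the complement has P[∩ A_i^c] ≥ 1 − 1/2 = 1/2 > 0, so some outcome avoids every A_i.

18·p = 1/2 ≈ 0.5000000; existence CERTIFIED by the union bound.


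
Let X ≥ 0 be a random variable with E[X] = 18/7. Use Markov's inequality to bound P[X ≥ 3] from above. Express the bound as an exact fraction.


μ = E[X] = 18/7, a = 3.
Markov: P[X ≥ 3] ≤ μ/a = (18/7)/3 = 6/7.
Numerically: ≈ 0.8571.
(Since a = 3 > μ = 2.5714, the bound 6/7 is < 1 and informative.)

P[X ≥ 3] ≤ 6/7 ≈ 0.8571.


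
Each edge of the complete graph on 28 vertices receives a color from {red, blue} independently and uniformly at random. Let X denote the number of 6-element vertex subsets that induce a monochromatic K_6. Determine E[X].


Let X = Σ_S X_S over the C(28, 6) = 376740 subsets S of size 6, where X_S = 1 if the K_6 on S is monochromatic.
For a fixed S, the K_6 on S has C(6, 2) = 15 edges. P[all 15 edges red] = (1/2)^15, and likewise for blue, so P[monochromatic] = 2·(1/2)^15 = 2^{1 − 15} = 1/16384.
Summing: E[X] = C(28, 6) · 2^{1 − 15} = 376740 · 1/16384 = 94185/4096.
Numerically: E[X] ≈ 22.994.

E[X] = C(28,6)·2^(1−C(6,2)) = 94185/4096 ≈ 22.994.


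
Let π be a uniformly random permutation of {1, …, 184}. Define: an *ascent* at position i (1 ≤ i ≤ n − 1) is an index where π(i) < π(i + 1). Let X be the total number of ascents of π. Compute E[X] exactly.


Write X = Σ X_I over i = 1, …, 183, with X_I the indicator of one ascent.
There are 183 indicators.
For each fixed i, the pair (π(i), π(i+1)) is a uniformly random ordered pair of distinct values from {1, …, 184}; by symmetry P[π(i) < π(i+1)] = 1/2.
By linearity: E[X] = 183 · (1/2) = (184 − 1) · (1/2) = 183/2 ≈ 91.500.

E[X] = 183/2 = 91.500.


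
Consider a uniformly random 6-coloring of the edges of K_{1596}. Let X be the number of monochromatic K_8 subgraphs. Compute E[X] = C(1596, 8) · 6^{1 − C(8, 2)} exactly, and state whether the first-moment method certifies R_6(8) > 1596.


E[X] = C(1596, 8) · 6^{1 − 28} = 1025915067760710553965 · 6^{−27} = 1025915067760710553965/1023490369077469249536.
As a reduced fraction: E[X] = 37996854361507798295/37907050706572935168 ≈ 1.0023690.
Is E[X] < 1? NO.
Since E[X] ≥ 1, the first-moment bound is inconclusive at n = 1596; it does NOT by itself certify R_6(8) > 1596.

E[X] = 37996854361507798295/37907050706572935168 ≈ 1.0023690; E[X] ≥ 1; first-moment method inconclusive here.


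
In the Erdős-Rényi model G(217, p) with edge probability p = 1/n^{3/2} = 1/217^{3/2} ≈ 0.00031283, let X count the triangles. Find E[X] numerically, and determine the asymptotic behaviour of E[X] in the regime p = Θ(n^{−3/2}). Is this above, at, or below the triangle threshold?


Number of potential triangles: C(217, 3) = 1679580.
Each occurs with probability p³ ≈ (0.00031283)³ ≈ 3.0614784e-11.
By linearity: E[X] = C(217, 3)·p³ ≈ 1679580 · 3.0614784e-11 ≈ 0.00005.
Since α = 3/2 > 1, p = c/n^{3/2} = o(1/n) is below the triangle threshold p ~ 1/n. Asymptotically E[X] ~ (c³/6)·n^{3(1−α)} = (1³/6)·n^{-1.5} → 0, so by Markov's inequality G has no triangles w.h.p.

E[X] ≈ 0.00005; in regime p = Θ(1/n^{3/2}) E[X] tends to 0 (below the triangle threshold p ~ 1/n).


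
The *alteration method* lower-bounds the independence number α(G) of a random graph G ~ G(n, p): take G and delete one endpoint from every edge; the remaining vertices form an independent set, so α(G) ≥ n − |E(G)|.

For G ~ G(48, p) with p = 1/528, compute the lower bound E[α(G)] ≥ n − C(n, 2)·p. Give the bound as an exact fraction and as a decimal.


E[|E(G)|] = C(48, 2)·p = 1128 · (1/528) = 47/22.
E[α(G)] ≥ n − E[|E(G)|] = 48 − 47/22 = 1009/22.
Numerically: ≈ 45.8636.
(This is only a lower bound; the true E[α(G)] may be larger.)

E[α(G)] ≥ 1009/22 ≈ 45.8636.


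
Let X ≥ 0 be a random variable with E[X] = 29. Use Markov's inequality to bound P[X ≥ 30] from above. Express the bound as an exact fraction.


μ = E[X] = 29, a = 30.
Markov: P[X ≥ 30] ≤ μ/a = (29)/30 = 29/30.
Numerically: ≈ 0.967.
(Since a = 30 > μ = 29.000, the bound 29/30 is < 1 and informative.)

P[X ≥ 30] ≤ 29/30 ≈ 0.967.


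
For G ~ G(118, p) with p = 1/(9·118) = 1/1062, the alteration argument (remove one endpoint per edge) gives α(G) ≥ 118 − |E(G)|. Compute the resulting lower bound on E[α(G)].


E[|E(G)|] = C(118, 2)·p = 6903 · (1/1062) = 13/2.
E[α(G)] ≥ n − E[|E(G)|] = 118 − 13/2 = 223/2.
Numerically: ≈ 111.5000.
(This is only a lower bound; the true E[α(G)] may be larger.)

E[α(G)] ≥ 223/2 ≈ 111.5000.


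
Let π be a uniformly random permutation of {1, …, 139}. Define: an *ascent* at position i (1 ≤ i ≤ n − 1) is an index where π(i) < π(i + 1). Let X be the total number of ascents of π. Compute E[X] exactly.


Write X = Σ X_I over i = 1, …, 138, with X_I the indicator of one ascent.
There are 138 indicators.
For each fixed i, the pair (π(i), π(i+1)) is a uniformly random ordered pair of distinct values from {1, …, 139}; by symmetry P[π(i) < π(i+1)] = 1/2.
By linearity: E[X] = 138 · (1/2) = (139 − 1) · (1/2) = 69 ≈ 69.000000.

E[X] = 69 = 69.000000.


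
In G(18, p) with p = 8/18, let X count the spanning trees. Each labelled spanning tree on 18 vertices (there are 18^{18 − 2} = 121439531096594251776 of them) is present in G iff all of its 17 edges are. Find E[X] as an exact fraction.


K_18 has 18^{18 − 2} = 121439531096594251776 labelled spanning trees.
For each such spanning tree H, let X_H = 1 if all 17 edges of H are present in G. Then P[X_H = 1] = p^{17} = (4/9)^{17} = 17179869184/16677181699666569.
Summing the indicators: E[X] = Σ_H E[X_H] = 121439531096594251776 · p^{17} = 121439531096594251776 · 17179869184/16677181699666569 = 1125899906842624/9.
Numerically: E[X] ≈ 1.251e+14.

E[X] = 121439531096594251776 · (4/9)^{17} = 1125899906842624/9 ≈ 1.251e+14.


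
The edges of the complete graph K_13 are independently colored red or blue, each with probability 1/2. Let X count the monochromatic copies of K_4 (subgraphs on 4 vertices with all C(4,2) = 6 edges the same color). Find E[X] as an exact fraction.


Let X = Σ_S X_S over the C(13, 4) = 715 subsets S of size 4, where X_S = 1 if the K_4 on S is monochromatic.
For a fixed S, the K_4 on S has C(4, 2) = 6 edges. P[all 6 edges red] = (1/2)^6, and likewise for blue, so P[monochromatic] = 2·(1/2)^6 = 2^{1 − 6} = 1/32.
Summing: E[X] = C(13, 4) · 2^{1 − 6} = 715 · 1/32 = 715/32.
Numerically: E[X] ≈ 22.344.

E[X] = C(13,4)·2^(1−C(4,2)) = 715/32 ≈ 22.344.


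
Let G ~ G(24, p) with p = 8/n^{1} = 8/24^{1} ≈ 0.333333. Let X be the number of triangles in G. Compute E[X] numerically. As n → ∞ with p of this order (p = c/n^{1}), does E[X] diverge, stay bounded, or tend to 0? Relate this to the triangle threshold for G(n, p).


Number of potential triangles: C(24, 3) = 2024.
Each occurs with probability p³ ≈ (0.333333)³ ≈ 3.70370370e-02.
By linearity: E[X] = C(24, 3)·p³ ≈ 2024 · 3.70370370e-02 ≈ 74.962963.
Here α = 1, so p = 8/n is exactly at the triangle threshold p ~ 1/n. Asymptotically E[X] → c³/6 = 8³/6 = 256/3 ≈ 85.333333, a bounded constant. In this regime the triangle count is asymptotically Poisson(c³/6).

E[X] ≈ 74.962963; in regime p = Θ(1/n^{1}) E[X] stays bounded (at the triangle threshold p ~ 1/n).


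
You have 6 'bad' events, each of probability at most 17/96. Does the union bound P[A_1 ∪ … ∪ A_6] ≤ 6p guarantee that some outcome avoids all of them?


Union bound: P[∪_{i=1}^{6} A_i] ≤ Σ_i P[A_i] ≤ 6·p = 6·(17/96) = 17/16.
Numerically: 17/16 ≈ 1.0625000.
Is 17/16 < 1? NO.
Since the bound 17/16 is ≥ 1, the union bound is uninformative here; it does NOT by itself certify existence.

6·p = 17/16 ≈ 1.0625000; existence NOT certified by the union bound.


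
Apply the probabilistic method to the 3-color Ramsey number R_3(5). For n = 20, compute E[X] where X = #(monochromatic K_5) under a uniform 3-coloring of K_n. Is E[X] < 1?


E[X] = C(20, 5) · 3^{1 − 10} = 15504 · 3^{−9} = 15504/19683.
As a reduced fraction: E[X] = 5168/6561 ≈ 0.7877.
Is E[X] < 1? YES.
Since E[X] < 1, there exists a 3-coloring of K_{20} with no monochromatic K_5; hence R_3(5) > 20.

E[X] = 5168/6561 ≈ 0.7877; E[X] < 1, so R_3(5) > 20.


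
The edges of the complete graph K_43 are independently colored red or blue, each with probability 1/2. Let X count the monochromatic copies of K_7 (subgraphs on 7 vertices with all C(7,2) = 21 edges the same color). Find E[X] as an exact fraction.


Let X = Σ_S X_S over the C(43, 7) = 32224114 subsets S of size 7, where X_S = 1 if the K_7 on S is monochromatic.
For a fixed S, the K_7 on S has C(7, 2) = 21 edges. P[all 21 edges red] = (1/2)^21, and likewise for blue, so P[monochromatic] = 2·(1/2)^21 = 2^{1 − 21} = 1/1048576.
By linearity: E[X] = C(43, 7) · 2^{1 − 21} = 32224114 · 1/1048576 = 16112057/524288.
Numerically: E[X] ≈ 30.731310.

E[X] = C(43,7)·2^(1−C(7,2)) = 16112057/524288 ≈ 30.731310.


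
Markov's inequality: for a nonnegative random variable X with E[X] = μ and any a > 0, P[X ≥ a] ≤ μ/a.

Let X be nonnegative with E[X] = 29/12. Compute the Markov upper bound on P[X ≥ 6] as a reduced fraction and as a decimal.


μ = E[X] = 29/12, a = 6.
Markov: P[X ≥ 6] ≤ μ/a = (29/12)/6 = 29/72.
Numerically: ≈ 0.403.
(Since a = 6 > μ = 2.417, the bound 29/72 is < 1 and informative.)

P[X ≥ 6] ≤ 29/72 ≈ 0.403.


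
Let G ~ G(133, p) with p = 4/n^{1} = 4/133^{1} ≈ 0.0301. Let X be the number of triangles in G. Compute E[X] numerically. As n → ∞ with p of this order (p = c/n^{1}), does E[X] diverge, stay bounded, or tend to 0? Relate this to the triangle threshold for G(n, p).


Number of potential triangles: C(133, 3) = 383306.
Each occurs with probability p³ ≈ (0.0301)³ ≈ 2.72035e-05.
By linearity: E[X] = C(133, 3)·p³ ≈ 383306 · 2.72035e-05 ≈ 10.427.
Here α = 1, so p = 4/n is exactly at the triangle threshold p ~ 1/n. Asymptotically E[X] → c³/6 = 4³/6 = 32/3 ≈ 10.667, a bounded constant. In this regime the triangle count is asymptotically Poisson(c³/6).

E[X] ≈ 10.427; in regime p = Θ(1/n^{1}) E[X] stays bounded (at the triangle threshold p ~ 1/n).


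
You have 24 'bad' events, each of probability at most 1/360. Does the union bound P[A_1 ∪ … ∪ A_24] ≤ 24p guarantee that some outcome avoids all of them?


Union bound: P[∪_{i=1}^{24} A_i] ≤ Σ_i P[A_i] ≤ 24·p = 24·(1/360) = 1/15.
Numerically: 1/15 ≈ 0.067.
Is 1/15 < 1? YES.
Since P[∪ A_i] ≤ 1/15 < 1, the complement has P[∩ A_i^c] ≥ 1 − 1/15 = 14/15 > 0, so some outcome avoids every A_i.

24·p = 1/15 ≈ 0.067; existence CERTIFIED by the union bound.


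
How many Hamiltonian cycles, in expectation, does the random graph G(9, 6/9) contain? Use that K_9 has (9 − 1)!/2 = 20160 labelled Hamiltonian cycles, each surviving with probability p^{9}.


K_9 has (9 − 1)!/2 = 20160 labelled Hamiltonian cycles.
For each such Hamiltonian cycle H, let X_H = 1 if all 9 edges of H are present in G. Then P[X_H = 1] = p^{9} = (2/3)^{9} = 512/19683.
Summing the indicators: E[X] = Σ_H E[X_H] = 20160 · p^{9} = 20160 · 512/19683 = 1146880/2187.
Numerically: E[X] ≈ 524.4.

E[X] = 20160 · (2/3)^{9} = 1146880/2187 ≈ 524.4.


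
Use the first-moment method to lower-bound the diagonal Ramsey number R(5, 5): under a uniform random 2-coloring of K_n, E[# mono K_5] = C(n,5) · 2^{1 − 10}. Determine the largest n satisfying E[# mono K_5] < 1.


We need C(n, 5) · 2^{1 − 10} < 1, i.e. C(n, 5) < 2^{10 − 1} = 512.
Check values of n near the boundary:
  n = 8: C(8, 5) = 56; 56 < 512? YES
  n = 9: C(9, 5) = 126; 126 < 512? YES
  n = 10: C(10, 5) = 252; 252 < 512? YES
  n = 11: C(11, 5) = 462; 462 < 512? YES
  n = 12: C(12, 5) = 792; 792 < 512? NO
  n = 13: C(13, 5) = 1287; 1287 < 512? NO
The largest n with C(n, 5) < 512 is n = 11 (where E[X] = 231/256 ≈ 0.90234). Hence R(5, 5) > 11, i.e. R(5, 5) ≥ 12.

Largest n = 11; hence R(5, 5) > 11.


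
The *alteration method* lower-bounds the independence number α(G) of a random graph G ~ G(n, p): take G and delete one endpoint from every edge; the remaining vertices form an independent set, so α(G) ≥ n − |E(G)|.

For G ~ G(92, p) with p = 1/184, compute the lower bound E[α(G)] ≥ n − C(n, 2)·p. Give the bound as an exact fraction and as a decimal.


E[|E(G)|] = C(92, 2)·p = 4186 · (1/184) = 91/4.
E[α(G)] ≥ n − E[|E(G)|] = 92 − 91/4 = 277/4.
Numerically: ≈ 69.250.
(This is only a lower bound; the true E[α(G)] may be larger.)

E[α(G)] ≥ 277/4 ≈ 69.250.


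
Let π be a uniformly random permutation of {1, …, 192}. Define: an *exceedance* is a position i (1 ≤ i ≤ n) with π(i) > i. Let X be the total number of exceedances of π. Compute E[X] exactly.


Write X = Σ_{i=1}^{192} X_i, where X_i = 1_{π(i) > i}.
For each fixed i, π(i) is uniform over {1, …, 192} (marginal of a uniform permutation), so P[π(i) > i] = (n − i)/n. Summing: Σ_{i=1}^{192} (n − i)/n = (0 + 1 + … + 191)/192 = 192(192 − 1)/(2·192) = (192 − 1)/2.
Hence E[X] = Σ_{i=1}^{192} (192 − i)/192 = 191/2 ≈ 95.50000.

E[X] = 191/2 = 95.50000.


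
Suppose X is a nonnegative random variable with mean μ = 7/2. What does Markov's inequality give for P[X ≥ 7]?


μ = E[X] = 7/2, a = 7.
Markov: P[X ≥ 7] ≤ μ/a = (7/2)/7 = 1/2.
Numerically: ≈ 0.5000.
(Since a = 7 > μ = 3.5000, the bound 1/2 is < 1 and informative.)

P[X ≥ 7] ≤ 1/2 ≈ 0.5000.


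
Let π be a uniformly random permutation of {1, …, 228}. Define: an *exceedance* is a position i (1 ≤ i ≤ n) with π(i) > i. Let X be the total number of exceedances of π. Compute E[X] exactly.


Write X = Σ_{i=1}^{228} X_i, where X_i = 1_{π(i) > i}.
For each fixed i, π(i) is uniform over {1, …, 228} (marginal of a uniform permutation), so P[π(i) > i] = (n − i)/n. Summing: Σ_{i=1}^{228} (n − i)/n = (0 + 1 + … + 227)/228 = 228(228 − 1)/(2·228) = (228 − 1)/2.
Hence E[X] = Σ_{i=1}^{228} (228 − i)/228 = 227/2 ≈ 113.500.

E[X] = 227/2 = 113.500.


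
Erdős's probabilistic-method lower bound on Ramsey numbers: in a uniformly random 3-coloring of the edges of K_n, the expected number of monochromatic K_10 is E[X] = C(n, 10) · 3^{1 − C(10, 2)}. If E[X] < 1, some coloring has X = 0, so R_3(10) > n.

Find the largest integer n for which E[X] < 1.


We need C(n, 10) · 3^{1 − 45} < 1, i.e. C(n, 10) < 3^{45 − 1} = 984770902183611232881.
Check values of n near the boundary:
  n = 568: C(568, 10) = 889446337783744949208; 889446337783744949208 < 984770902183611232881? YES
  n = 569: C(569, 10) = 905357721286137524328; 905357721286137524328 < 984770902183611232881? YES
  n = 570: C(570, 10) = 921524823451961408691; 921524823451961408691 < 984770902183611232881? YES
  n = 571: C(571, 10) = 937951290893172842001; 937951290893172842001 < 984770902183611232881? YES
  n = 572: C(572, 10) = 954640815642161682606; 954640815642161682606 < 984770902183611232881? YES
  n = 573: C(573, 10) = 971597135635805762226; 971597135635805762226 < 984770902183611232881? YES
  n = 574: C(574, 10) = 988824035203816502691; 988824035203816502691 < 984770902183611232881? NO
The largest n with C(n, 10) < 984770902183611232881 is n = 573 (where E[X] = 35985079097622435638/36472996377170786403 ≈ 0.98662). Hence R_3(10) > 573, i.e. R_3(10) ≥ 574.

Largest n = 573; hence R_3(10) > 573.


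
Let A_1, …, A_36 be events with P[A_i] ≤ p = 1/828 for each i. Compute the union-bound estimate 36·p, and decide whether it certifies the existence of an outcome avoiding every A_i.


Union bound: P[∪_{i=1}^{36} A_i] ≤ Σ_i P[A_i] ≤ 36·p = 36·(1/828) = 1/23.
Numerically: 1/23 ≈ 0.04348.
Is 1/23 < 1? YES.
Since P[∪ A_i] ≤ 1/23 < 1, the complement has P[∩ A_i^c] ≥ 1 − 1/23 = 22/23 > 0, so some outcome avoids every A_i.

36·p = 1/23 ≈ 0.04348; existence CERTIFIED by the union bound.


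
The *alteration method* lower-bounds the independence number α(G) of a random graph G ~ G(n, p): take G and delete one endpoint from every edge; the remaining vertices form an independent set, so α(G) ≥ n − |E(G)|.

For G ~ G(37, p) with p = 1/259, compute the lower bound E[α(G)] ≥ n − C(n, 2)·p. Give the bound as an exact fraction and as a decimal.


E[|E(G)|] = C(37, 2)·p = 666 · (1/259) = 18/7.
E[α(G)] ≥ n − E[|E(G)|] = 37 − 18/7 = 241/7.
Numerically: ≈ 34.4286.
(This is only a lower bound; the true E[α(G)] may be larger.)

E[α(G)] ≥ 241/7 ≈ 34.4286.


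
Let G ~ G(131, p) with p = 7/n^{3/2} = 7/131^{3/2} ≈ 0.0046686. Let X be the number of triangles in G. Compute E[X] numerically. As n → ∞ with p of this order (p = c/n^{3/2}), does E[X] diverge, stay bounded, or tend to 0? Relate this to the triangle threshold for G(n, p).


Number of potential triangles: C(131, 3) = 366145.
Each occurs with probability p³ ≈ (0.0046686)³ ≈ 1.0175911e-07.
By linearity: E[X] = C(131, 3)·p³ ≈ 366145 · 1.0175911e-07 ≈ 0.03726.
Since α = 3/2 > 1, p = c/n^{3/2} = o(1/n) is below the triangle threshold p ~ 1/n. Asymptotically E[X] ~ (c³/6)·n^{3(1−α)} = (7³/6)·n^{-1.5} → 0, so by Markov's inequality G has no triangles w.h.p.

E[X] ≈ 0.03726; in regime p = Θ(1/n^{3/2}) E[X] tends to 0 (below the triangle threshold p ~ 1/n).


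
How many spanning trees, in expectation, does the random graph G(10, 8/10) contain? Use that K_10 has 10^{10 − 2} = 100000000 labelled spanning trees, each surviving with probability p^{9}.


K_10 has 10^{10 − 2} = 100000000 labelled spanning trees.
For each such spanning tree H, let X_H = 1 if all 9 edges of H are present in G. Then P[X_H = 1] = p^{9} = (4/5)^{9} = 262144/1953125.
Summing the indicators: E[X] = Σ_H E[X_H] = 100000000 · p^{9} = 100000000 · 262144/1953125 = 67108864/5.
Numerically: E[X] ≈ 1.34218e+07.

E[X] = 100000000 · (4/5)^{9} = 67108864/5 ≈ 1.34218e+07.


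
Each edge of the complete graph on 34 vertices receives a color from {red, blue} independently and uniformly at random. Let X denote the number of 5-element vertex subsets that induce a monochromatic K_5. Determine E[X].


Let X = Σ_S X_S over the C(34, 5) = 278256 subsets S of size 5, where X_S = 1 if the K_5 on S is monochromatic.
For a fixed S, the K_5 on S has C(5, 2) = 10 edges. P[all 10 edges red] = (1/2)^10, and likewise for blue, so P[monochromatic] = 2·(1/2)^10 = 2^{1 − 10} = 1/512.
Summing: E[X] = C(34, 5) · 2^{1 − 10} = 278256 · 1/512 = 17391/32.
Numerically: E[X] ≈ 543.46875.

E[X] = C(34,5)·2^(1−C(5,2)) = 17391/32 ≈ 543.46875.


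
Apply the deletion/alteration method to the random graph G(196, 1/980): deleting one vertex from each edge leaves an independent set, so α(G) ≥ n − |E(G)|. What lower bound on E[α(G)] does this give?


E[|E(G)|] = C(196, 2)·p = 19110 · (1/980) = 39/2.
E[α(G)] ≥ n − E[|E(G)|] = 196 − 39/2 = 353/2.
Numerically: ≈ 176.5000.
(This is only a lower bound; the true E[α(G)] may be larger.)

E[α(G)] ≥ 353/2 ≈ 176.5000.


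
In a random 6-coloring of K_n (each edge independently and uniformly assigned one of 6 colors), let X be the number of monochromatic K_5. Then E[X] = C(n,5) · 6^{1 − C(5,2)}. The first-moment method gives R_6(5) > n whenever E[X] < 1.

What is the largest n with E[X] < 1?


We need C(n, 5) · 6^{1 − 10} < 1, i.e. C(n, 5) < 6^{10 − 1} = 10077696.
Check values of n near the boundary:
  n = 66: C(66, 5) = 8936928; 8936928 < 10077696? YES
  n = 67: C(67, 5) = 9657648; 9657648 < 10077696? YES
  n = 68: C(68, 5) = 10424128; 10424128 < 10077696? NO
  n = 69: C(69, 5) = 11238513; 11238513 < 10077696? NO
  n = 70: C(70, 5) = 12103014; 12103014 < 10077696? NO
The largest n with C(n, 5) < 10077696 is n = 67 (where E[X] = 67067/69984 ≈ 0.95832). Hence R_6(5) > 67, i.e. R_6(5) ≥ 68.

Largest n = 67; hence R_6(5) > 67.


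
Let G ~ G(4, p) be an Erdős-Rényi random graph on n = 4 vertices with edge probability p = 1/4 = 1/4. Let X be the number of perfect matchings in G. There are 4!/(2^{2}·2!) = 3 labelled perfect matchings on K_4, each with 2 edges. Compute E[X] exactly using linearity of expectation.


K_4 has 4!/(2^{2}·2!) = 3 labelled perfect matchings.
For each such perfect matching H, let X_H = 1 if all 2 edges of H are present in G. Then P[X_H = 1] = p^{2} = (1/4)^{2} = 1/16.
By linearity of expectation: E[X] = Σ_H E[X_H] = 3 · p^{2} = 3 · 1/16 = 3/16.
Numerically: E[X] ≈ 0.1875.

E[X] = 3 · (1/4)^{2} = 3/16 ≈ 0.1875.


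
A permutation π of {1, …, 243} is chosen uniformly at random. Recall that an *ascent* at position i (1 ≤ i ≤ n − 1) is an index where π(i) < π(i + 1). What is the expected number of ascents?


Write X = Σ X_I over i = 1, …, 242, with X_I the indicator of one ascent.
There are 242 indicators.
For each fixed i, the pair (π(i), π(i+1)) is a uniformly random ordered pair of distinct values from {1, …, 243}; by symmetry P[π(i) < π(i+1)] = 1/2.
By linearity: E[X] = 242 · (1/2) = (243 − 1) · (1/2) = 121 ≈ 121.000000.

E[X] = 121 = 121.000000.


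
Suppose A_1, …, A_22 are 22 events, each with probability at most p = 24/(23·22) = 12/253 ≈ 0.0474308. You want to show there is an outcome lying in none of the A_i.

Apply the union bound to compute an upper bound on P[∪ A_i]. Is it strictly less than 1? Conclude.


Union bound: P[∪_{i=1}^{22} A_i] ≤ Σ_i P[A_i] ≤ 22·p = 22·(12/253) = 24/23.
Numerically: 24/23 ≈ 1.0434783.
Is 24/23 < 1? NO.
Since the bound 24/23 is ≥ 1, the union bound is uninformative here; it does NOT by itself certify existence.

22·p = 24/23 ≈ 1.0434783; existence NOT certified by the union bound.


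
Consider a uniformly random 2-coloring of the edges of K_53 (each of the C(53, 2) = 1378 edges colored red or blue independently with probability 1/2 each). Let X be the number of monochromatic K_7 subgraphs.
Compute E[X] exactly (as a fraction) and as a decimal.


Let X = Σ_S X_S over the C(53, 7) = 154143080 subsets S of size 7, where X_S = 1 if the K_7 on S is monochromatic.
For a fixed S, the K_7 on S has C(7, 2) = 21 edges. P[all 21 edges red] = (1/2)^21, and likewise for blue, so P[monochromatic] = 2·(1/2)^21 = 2^{1 − 21} = 1/1048576.
By linearity of expectation: E[X] = C(53, 7) · 2^{1 − 21} = 154143080 · 1/1048576 = 19267885/131072.
Numerically: E[X] ≈ 147.002.

E[X] = C(53,7)·2^(1−C(7,2)) = 19267885/131072 ≈ 147.002.


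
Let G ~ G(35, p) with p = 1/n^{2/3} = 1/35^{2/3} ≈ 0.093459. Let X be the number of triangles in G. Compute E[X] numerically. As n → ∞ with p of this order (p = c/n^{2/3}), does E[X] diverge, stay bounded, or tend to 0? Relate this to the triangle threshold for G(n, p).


Number of potential triangles: C(35, 3) = 6545.
Each occurs with probability p³ ≈ (0.093459)³ ≈ 8.16326531e-04.
By linearity: E[X] = C(35, 3)·p³ ≈ 6545 · 8.16326531e-04 ≈ 5.342857.
Since α = 2/3 < 1, p = c/n^{2/3} ≫ 1/n is above the triangle threshold p ~ 1/n. Asymptotically E[X] ~ (c³/6)·n^{3(1−α)} = (1³/6)·n^{1} → ∞; triangles are abundant w.h.p.

E[X] ≈ 5.342857; in regime p = Θ(1/n^{2/3}) E[X] diverges (above the triangle threshold p ~ 1/n).


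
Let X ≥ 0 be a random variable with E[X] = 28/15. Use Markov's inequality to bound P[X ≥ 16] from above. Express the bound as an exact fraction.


μ = E[X] = 28/15, a = 16.
Markov: P[X ≥ 16] ≤ μ/a = (28/15)/16 = 7/60.
Numerically: ≈ 0.116667.
(Since a = 16 > μ = 1.866667, the bound 7/60 is < 1 and informative.)

P[X ≥ 16] ≤ 7/60 ≈ 0.116667.


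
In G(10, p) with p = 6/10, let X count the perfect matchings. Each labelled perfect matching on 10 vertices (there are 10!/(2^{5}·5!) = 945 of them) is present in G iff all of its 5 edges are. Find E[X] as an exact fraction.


K_10 has 10!/(2^{5}·5!) = 945 labelled perfect matchings.
For each such perfect matching H, let X_H = 1 if all 5 edges of H are present in G. Then P[X_H = 1] = p^{5} = (3/5)^{5} = 243/3125.
By linearity of expectation: E[X] = Σ_H E[X_H] = 945 · p^{5} = 945 · 243/3125 = 45927/625.
Numerically: E[X] ≈ 73.5.

E[X] = 945 · (3/5)^{5} = 45927/625 ≈ 73.5.


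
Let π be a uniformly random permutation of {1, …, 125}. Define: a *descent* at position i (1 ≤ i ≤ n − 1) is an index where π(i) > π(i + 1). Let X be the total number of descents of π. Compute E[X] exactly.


Write X = Σ X_I over i = 1, …, 124, with X_I the indicator of one descent.
There are 124 indicators.
For each fixed i, the pair (π(i), π(i+1)) is a uniformly random ordered pair of distinct values from {1, …, 125}; by symmetry P[π(i) > π(i+1)] = 1/2.
By linearity: E[X] = 124 · (1/2) = (125 − 1) · (1/2) = 62 ≈ 62.000000.

E[X] = 62 = 62.000000.


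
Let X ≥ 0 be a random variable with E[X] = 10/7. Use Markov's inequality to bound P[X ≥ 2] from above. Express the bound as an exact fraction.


μ = E[X] = 10/7, a = 2.
Markov: P[X ≥ 2] ≤ μ/a = (10/7)/2 = 5/7.
Numerically: ≈ 0.714286.
(Since a = 2 > μ = 1.428571, the bound 5/7 is < 1 and informative.)

P[X ≥ 2] ≤ 5/7 ≈ 0.714286.


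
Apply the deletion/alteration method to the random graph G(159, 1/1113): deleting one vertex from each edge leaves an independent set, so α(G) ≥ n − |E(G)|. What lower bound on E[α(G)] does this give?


E[|E(G)|] = C(159, 2)·p = 12561 · (1/1113) = 79/7.
E[α(G)] ≥ n − E[|E(G)|] = 159 − 79/7 = 1034/7.
Numerically: ≈ 147.71429.
(This is only a lower bound; the true E[α(G)] may be larger.)

E[α(G)] ≥ 1034/7 ≈ 147.71429.


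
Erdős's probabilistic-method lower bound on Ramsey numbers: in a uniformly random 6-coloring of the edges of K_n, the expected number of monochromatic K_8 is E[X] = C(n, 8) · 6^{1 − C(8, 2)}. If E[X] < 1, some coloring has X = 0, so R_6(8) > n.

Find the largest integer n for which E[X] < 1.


We need C(n, 8) · 6^{1 − 28} < 1, i.e. C(n, 8) < 6^{28 − 1} = 1023490369077469249536.
Check values of n near the boundary:
  n = 1590: C(1590, 8) = 995397314198933813310; 995397314198933813310 < 1023490369077469249536? YES
  n = 1591: C(1591, 8) = 1000427749141189953870; 1000427749141189953870 < 1023490369077469249536? YES
  n = 1592: C(1592, 8) = 1005480414540892933435; 1005480414540892933435 < 1023490369077469249536? YES
  n = 1593: C(1593, 8) = 1010555394551193970323; 1010555394551193970323 < 1023490369077469249536? YES
  n = 1594: C(1594, 8) = 1015652773590544255167; 1015652773590544255167 < 1023490369077469249536? YES
  n = 1595: C(1595, 8) = 1020772636343363633895; 1020772636343363633895 < 1023490369077469249536? YES
  n = 1596: C(1596, 8) = 1025915067760710553965; 1025915067760710553965 < 1023490369077469249536? NO
  n = 1597: C(1597, 8) = 1031080153060953275445; 1031080153060953275445 < 1023490369077469249536? NO
The largest n with C(n, 8) < 1023490369077469249536 is n = 1595 (where E[X] = 113419181815929292655/113721152119718805504 ≈ 0.997). Hence R_6(8) > 1595, i.e. R_6(8) ≥ 1596.

Largest n = 1595; hence R_6(8) > 1595.


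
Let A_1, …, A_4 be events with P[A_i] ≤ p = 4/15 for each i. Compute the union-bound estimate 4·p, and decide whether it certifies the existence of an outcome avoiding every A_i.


Union bound: P[∪_{i=1}^{4} A_i] ≤ Σ_i P[A_i] ≤ 4·p = 4·(4/15) = 16/15.
Numerically: 16/15 ≈ 1.06667.
Is 16/15 < 1? NO.
Since the bound 16/15 is ≥ 1, the union bound is uninformative here; it does NOT by itself certify existence.

4·p = 16/15 ≈ 1.06667; existence NOT certified by the union bound.


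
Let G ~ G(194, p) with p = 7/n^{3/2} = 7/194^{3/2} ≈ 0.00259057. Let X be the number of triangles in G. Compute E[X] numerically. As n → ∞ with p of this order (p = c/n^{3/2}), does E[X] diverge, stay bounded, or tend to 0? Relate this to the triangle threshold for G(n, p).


Number of potential triangles: C(194, 3) = 1198144.
Each occurs with probability p³ ≈ (0.00259057)³ ≈ 1.73854660e-08.
By linearity: E[X] = C(194, 3)·p³ ≈ 1198144 · 1.73854660e-08 ≈ 0.020830.
Since α = 3/2 > 1, p = c/n^{3/2} = o(1/n) is below the triangle threshold p ~ 1/n. Asymptotically E[X] ~ (c³/6)·n^{3(1−α)} = (7³/6)·n^{-1.5} → 0, so by Markov's inequality G has no triangles w.h.p.

E[X] ≈ 0.020830; in regime p = Θ(1/n^{3/2}) E[X] tends to 0 (below the triangle threshold p ~ 1/n).
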